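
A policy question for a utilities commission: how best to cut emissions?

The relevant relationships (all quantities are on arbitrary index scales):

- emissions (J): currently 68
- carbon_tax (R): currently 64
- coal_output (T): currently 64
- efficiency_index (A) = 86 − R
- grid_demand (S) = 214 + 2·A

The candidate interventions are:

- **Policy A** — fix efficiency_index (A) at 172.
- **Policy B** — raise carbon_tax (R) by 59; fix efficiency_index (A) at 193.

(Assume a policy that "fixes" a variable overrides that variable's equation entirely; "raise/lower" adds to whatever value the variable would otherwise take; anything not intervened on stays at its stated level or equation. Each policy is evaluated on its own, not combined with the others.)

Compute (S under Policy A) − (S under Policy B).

-42

Policy A (A := 172):
  R = 64
  A = 172
  S = 214 + 2·172 = 558
Policy B (R + 59, A := 193):
  R = 64 + 59 = 123
  A = 193
  S = 214 + 2·193 = 600
S: 558 − 600 = -42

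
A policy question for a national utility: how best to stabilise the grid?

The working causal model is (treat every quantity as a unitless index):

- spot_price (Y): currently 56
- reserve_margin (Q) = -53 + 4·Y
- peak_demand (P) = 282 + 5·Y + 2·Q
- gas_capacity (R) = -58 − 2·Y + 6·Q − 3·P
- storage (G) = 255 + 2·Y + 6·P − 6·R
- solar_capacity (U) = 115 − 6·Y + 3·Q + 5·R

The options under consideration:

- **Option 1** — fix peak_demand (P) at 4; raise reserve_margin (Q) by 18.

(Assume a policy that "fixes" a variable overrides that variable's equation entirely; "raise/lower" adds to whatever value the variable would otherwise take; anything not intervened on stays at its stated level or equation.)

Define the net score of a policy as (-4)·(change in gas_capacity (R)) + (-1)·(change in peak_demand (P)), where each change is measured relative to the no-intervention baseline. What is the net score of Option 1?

-10332

Baseline:
  Y = 56
  Q = -53 + 4·56 = 171
  P = 282 + 5·56 + 2·171 = 904
  R = -58 − 2·56 + 6·171 − 3·904 = -1856
Option 1 (P := 4, Q + 18):
  Y = 56
  Q = -53 + 4·56 (+18 from intervention) = 189
  P = 4
  R = -58 − 2·56 + 6·189 − 3·4 = 952
ΔR = 952 − (-1856) = 2808; ΔP = 4 − 904 = -900
Score = (-4)·2808 + (-1)·(-900) = -10332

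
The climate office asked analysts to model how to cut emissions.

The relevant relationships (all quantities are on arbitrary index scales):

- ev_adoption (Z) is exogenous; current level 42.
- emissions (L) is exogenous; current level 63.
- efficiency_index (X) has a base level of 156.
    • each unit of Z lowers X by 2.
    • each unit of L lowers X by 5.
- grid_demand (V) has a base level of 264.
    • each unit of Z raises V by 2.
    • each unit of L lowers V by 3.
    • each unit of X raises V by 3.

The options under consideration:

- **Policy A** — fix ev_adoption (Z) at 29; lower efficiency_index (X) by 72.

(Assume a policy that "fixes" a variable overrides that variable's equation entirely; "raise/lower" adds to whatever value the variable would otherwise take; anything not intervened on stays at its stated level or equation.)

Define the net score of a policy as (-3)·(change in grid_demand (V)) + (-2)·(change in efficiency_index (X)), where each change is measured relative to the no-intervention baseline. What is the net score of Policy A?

584

Baseline:
  Z = 42
  L = 63
  X = 156 − 2·42 − 5·63 = -243
  V = 264 + 2·42 − 3·63 + 3·(-243) = -570
Policy A (Z := 29, X − 72):
  Z = 29
  L = 63
  X = 156 − 2·29 − 5·63 (−72 from intervention) = -289
  V = 264 + 2·29 − 3·63 + 3·(-289) = -734
ΔV = -734 − (-570) = -164; ΔX = -289 − (-243) = -46
Score = (-3)·(-164) + (-2)·(-46) = 584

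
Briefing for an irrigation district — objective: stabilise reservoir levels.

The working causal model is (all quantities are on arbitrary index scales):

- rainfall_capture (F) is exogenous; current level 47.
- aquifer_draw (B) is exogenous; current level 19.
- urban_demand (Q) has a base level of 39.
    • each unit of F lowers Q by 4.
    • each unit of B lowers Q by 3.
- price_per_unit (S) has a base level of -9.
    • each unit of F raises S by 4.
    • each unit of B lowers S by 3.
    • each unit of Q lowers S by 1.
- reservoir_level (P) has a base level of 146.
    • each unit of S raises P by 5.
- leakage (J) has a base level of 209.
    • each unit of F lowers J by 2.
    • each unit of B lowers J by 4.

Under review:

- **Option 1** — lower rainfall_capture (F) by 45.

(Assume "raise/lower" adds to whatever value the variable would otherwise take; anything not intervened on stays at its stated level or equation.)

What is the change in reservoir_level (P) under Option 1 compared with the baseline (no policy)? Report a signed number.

-1800

Baseline:
  F = 47
  B = 19
  Q = 39 − 4·47 − 3·19 = -206
  S = -9 + 4·47 − 3·19 − (-206) = 328
  P = 146 + 5·328 = 1786
Option 1 (F − 45):
  F = 47 − 45 = 2
  B = 19
  Q = 39 − 4·2 − 3·19 = -26
  S = -9 + 4·2 − 3·19 − (-26) = -32
  P = 146 + 5·(-32) = -14
Change in P: -14 − 1786 = -1800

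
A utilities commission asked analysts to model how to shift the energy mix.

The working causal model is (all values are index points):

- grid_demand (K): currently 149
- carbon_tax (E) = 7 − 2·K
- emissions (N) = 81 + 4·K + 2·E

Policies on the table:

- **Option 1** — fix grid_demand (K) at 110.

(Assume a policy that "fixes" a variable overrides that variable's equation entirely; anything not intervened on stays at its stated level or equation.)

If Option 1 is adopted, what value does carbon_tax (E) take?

Option 1 (K := 110):
  K = 110
  E = 7 − 2·110 = -213

-213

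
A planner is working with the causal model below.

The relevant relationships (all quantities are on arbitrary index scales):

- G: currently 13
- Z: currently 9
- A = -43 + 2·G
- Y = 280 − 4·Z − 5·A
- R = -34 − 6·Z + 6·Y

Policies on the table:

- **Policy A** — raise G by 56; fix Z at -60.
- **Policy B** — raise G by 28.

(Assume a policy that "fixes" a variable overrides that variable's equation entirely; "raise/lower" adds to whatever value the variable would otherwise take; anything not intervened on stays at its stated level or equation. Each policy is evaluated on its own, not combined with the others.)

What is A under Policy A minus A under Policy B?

Policy A (G + 56, Z := -60):
  G = 13 + 56 = 69
  A = -43 + 2·69 = 95
Policy B (G + 28):
  G = 13 + 28 = 41
  A = -43 + 2·41 = 39
A: 95 − 39 = 56

56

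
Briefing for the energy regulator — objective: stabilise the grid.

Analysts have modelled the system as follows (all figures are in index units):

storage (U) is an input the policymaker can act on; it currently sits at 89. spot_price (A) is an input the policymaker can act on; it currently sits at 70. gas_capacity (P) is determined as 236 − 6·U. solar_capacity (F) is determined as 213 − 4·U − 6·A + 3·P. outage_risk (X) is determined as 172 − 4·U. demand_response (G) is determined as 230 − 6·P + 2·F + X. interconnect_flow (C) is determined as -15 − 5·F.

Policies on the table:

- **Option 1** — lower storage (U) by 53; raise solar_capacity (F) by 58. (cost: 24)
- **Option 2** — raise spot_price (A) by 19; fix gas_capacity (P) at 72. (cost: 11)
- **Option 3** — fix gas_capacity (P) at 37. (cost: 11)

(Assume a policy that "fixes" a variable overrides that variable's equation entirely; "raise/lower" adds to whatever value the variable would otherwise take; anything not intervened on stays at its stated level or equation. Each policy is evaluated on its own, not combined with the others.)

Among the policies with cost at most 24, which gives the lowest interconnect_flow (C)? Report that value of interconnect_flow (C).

1150

Option 1 (U − 53, F + 58):
  U = 89 − 53 = 36
  A = 70
  P = 236 − 6·36 = 20
  F = 213 − 4·36 − 6·70 + 3·20 (+58 from intervention) = -233
  C = -15 − 5·(-233) = 1150
Option 2 (A + 19, P := 72):
  U = 89
  A = 70 + 19 = 89
  P = 72
  F = 213 − 4·89 − 6·89 + 3·72 = -461
  C = -15 − 5·(-461) = 2290
Option 3 (P := 37):
  U = 89
  A = 70
  P = 37
  F = 213 − 4·89 − 6·70 + 3·37 = -452
  C = -15 − 5·(-452) = 2245
Comparing — Option 1: C=1150, Option 2: C=2290, Option 3: C=2245. Lowest is 1150 (Option 1).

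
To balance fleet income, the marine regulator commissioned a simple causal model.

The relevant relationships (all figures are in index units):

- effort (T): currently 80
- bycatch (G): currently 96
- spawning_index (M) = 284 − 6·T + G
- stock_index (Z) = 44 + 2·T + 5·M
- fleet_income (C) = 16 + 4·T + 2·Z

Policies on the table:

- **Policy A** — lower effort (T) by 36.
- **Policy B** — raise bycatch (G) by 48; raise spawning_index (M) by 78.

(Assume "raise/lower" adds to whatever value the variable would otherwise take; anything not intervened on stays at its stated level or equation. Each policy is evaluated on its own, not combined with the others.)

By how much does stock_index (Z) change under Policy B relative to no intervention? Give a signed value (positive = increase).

Baseline:
  T = 80
  G = 96
  M = 284 − 6·80 + 96 = -100
  Z = 44 + 2·80 + 5·(-100) = -296
Policy B (G + 48, M + 78):
  T = 80
  G = 96 + 48 = 144
  M = 284 − 6·80 + 144 (+78 from intervention) = 26
  Z = 44 + 2·80 + 5·26 = 334
Change in Z: 334 − (-296) = 630

630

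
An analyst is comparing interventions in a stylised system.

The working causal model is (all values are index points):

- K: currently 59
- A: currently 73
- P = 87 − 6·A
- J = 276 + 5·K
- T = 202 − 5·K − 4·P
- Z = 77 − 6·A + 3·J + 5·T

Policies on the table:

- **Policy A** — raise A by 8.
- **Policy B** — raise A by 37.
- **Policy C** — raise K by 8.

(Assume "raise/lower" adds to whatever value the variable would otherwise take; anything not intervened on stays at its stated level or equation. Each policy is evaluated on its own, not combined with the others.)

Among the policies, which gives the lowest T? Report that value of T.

Policy A (A + 8):
  K = 59
  A = 73 + 8 = 81
  P = 87 − 6·81 = -399
  T = 202 − 5·59 − 4·(-399) = 1503
Policy B (A + 37):
  K = 59
  A = 73 + 37 = 110
  P = 87 − 6·110 = -573
  T = 202 − 5·59 − 4·(-573) = 2199
Policy C (K + 8):
  K = 59 + 8 = 67
  A = 73
  P = 87 − 6·73 = -351
  T = 202 − 5·67 − 4·(-351) = 1271
Comparing — Policy A: T=1503, Policy B: T=2199, Policy C: T=1271. Lowest is 1271 (Policy C).

1271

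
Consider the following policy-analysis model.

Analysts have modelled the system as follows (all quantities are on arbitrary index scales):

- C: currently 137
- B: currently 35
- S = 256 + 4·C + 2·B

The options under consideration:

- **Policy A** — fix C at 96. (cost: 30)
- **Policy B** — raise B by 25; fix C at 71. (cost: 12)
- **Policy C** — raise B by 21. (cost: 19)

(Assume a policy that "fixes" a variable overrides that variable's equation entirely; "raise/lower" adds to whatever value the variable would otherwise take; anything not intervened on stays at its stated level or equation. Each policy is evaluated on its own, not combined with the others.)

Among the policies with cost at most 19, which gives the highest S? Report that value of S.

916

Policy B (B + 25, C := 71):
  C = 71
  B = 35 + 25 = 60
  S = 256 + 4·71 + 2·60 = 660
Policy C (B + 21):
  C = 137
  B = 35 + 21 = 56
  S = 256 + 4·137 + 2·56 = 916
Comparing — Policy B: S=660, Policy C: S=916. Highest is 916 (Policy C).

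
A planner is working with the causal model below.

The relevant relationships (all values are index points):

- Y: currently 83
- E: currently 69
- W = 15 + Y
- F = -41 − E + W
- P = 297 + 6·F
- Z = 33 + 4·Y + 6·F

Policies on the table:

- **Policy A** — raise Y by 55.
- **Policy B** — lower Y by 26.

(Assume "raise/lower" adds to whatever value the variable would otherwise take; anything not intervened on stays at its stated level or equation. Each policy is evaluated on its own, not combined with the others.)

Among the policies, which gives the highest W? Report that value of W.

Policy A (Y + 55):
  Y = 83 + 55 = 138
  W = 15 + 138 = 153
Policy B (Y − 26):
  Y = 83 − 26 = 57
  W = 15 + 57 = 72
Comparing — Policy A: W=153, Policy B: W=72. Highest is 153 (Policy A).

153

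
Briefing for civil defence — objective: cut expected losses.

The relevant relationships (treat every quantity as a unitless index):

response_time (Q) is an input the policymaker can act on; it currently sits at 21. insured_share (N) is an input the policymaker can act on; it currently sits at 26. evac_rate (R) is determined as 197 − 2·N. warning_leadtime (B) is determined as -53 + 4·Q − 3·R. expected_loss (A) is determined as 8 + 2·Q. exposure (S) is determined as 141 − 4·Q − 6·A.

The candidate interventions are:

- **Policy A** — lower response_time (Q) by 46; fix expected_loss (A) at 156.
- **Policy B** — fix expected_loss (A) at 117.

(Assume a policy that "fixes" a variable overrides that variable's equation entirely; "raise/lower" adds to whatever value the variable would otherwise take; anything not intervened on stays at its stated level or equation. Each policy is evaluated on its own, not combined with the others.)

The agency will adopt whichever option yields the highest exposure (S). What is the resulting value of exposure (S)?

Policy A (Q − 46, A := 156):
  Q = 21 − 46 = -25
  A = 156
  S = 141 − 4·(-25) − 6·156 = -695
Policy B (A := 117):
  Q = 21
  A = 117
  S = 141 − 4·21 − 6·117 = -645
Comparing — Policy A: S=-695, Policy B: S=-645. Highest is -645 (Policy B).

-645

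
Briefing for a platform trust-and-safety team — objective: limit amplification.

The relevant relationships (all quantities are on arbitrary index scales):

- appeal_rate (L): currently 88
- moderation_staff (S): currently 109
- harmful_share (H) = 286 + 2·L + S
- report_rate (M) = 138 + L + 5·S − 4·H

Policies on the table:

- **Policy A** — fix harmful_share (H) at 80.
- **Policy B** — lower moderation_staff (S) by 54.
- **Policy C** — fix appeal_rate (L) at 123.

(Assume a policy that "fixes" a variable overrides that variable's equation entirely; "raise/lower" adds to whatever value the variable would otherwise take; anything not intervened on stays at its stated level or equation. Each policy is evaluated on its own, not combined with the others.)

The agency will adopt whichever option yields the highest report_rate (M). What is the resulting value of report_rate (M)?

451

Policy A (H := 80):
  L = 88
  S = 109
  H = 80
  M = 138 + 88 + 5·109 − 4·80 = 451
Policy B (S − 54):
  L = 88
  S = 109 − 54 = 55
  H = 286 + 2·88 + 55 = 517
  M = 138 + 88 + 5·55 − 4·517 = -1567
Policy C (L := 123):
  L = 123
  S = 109
  H = 286 + 2·123 + 109 = 641
  M = 138 + 123 + 5·109 − 4·641 = -1758
Comparing — Policy A: M=451, Policy B: M=-1567, Policy C: M=-1758. Highest is 451 (Policy A).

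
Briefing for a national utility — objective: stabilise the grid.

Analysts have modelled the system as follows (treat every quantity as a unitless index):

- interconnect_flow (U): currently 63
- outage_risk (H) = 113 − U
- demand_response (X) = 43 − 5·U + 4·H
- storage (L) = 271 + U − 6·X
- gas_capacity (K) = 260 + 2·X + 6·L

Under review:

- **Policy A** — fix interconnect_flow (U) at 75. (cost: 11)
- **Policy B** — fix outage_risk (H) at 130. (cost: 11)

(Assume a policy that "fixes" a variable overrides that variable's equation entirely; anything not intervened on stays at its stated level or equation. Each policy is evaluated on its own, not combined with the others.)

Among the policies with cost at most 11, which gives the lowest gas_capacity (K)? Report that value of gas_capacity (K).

-6168

Policy A (U := 75):
  U = 75
  H = 113 − 75 = 38
  X = 43 − 5·75 + 4·38 = -180
  L = 271 + 75 − 6·(-180) = 1426
  K = 260 + 2·(-180) + 6·1426 = 8456
Policy B (H := 130):
  U = 63
  H = 130
  X = 43 − 5·63 + 4·130 = 248
  L = 271 + 63 − 6·248 = -1154
  K = 260 + 2·248 + 6·(-1154) = -6168
Comparing — Policy A: K=8456, Policy B: K=-6168. Lowest is -6168 (Policy B).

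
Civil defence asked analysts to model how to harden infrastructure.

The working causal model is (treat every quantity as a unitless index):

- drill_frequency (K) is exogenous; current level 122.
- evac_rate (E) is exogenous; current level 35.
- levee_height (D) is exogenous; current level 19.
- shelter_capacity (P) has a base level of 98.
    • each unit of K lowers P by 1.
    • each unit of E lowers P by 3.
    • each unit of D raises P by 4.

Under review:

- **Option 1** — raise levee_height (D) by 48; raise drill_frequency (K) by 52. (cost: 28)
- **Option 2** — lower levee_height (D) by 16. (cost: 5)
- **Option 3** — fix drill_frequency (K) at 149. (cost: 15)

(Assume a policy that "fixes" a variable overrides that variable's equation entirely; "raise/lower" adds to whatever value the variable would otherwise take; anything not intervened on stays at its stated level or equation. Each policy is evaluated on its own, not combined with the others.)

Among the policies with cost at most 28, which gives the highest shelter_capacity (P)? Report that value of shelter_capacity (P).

87

Option 1 (D + 48, K + 52):
  K = 122 + 52 = 174
  E = 35
  D = 19 + 48 = 67
  P = 98 − 174 − 3·35 + 4·67 = 87
Option 2 (D − 16):
  K = 122
  E = 35
  D = 19 − 16 = 3
  P = 98 − 122 − 3·35 + 4·3 = -117
Option 3 (K := 149):
  K = 149
  E = 35
  D = 19
  P = 98 − 149 − 3·35 + 4·19 = -80
Comparing — Option 1: P=87, Option 2: P=-117, Option 3: P=-80. Highest is 87 (Option 1).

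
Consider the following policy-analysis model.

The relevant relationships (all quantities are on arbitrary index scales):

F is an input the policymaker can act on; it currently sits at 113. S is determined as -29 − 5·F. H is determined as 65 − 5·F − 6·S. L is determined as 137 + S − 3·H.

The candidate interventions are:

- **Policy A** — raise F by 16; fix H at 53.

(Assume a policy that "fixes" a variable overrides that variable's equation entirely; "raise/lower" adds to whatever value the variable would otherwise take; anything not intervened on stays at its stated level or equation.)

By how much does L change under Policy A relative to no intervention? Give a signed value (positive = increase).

8953

Baseline:
  F = 113
  S = -29 − 5·113 = -594
  H = 65 − 5·113 − 6·(-594) = 3064
  L = 137 + (-594) − 3·3064 = -9649
Policy A (F + 16, H := 53):
  F = 113 + 16 = 129
  S = -29 − 5·129 = -674
  H = 53
  L = 137 + (-674) − 3·53 = -696
Change in L: -696 − (-9649) = 8953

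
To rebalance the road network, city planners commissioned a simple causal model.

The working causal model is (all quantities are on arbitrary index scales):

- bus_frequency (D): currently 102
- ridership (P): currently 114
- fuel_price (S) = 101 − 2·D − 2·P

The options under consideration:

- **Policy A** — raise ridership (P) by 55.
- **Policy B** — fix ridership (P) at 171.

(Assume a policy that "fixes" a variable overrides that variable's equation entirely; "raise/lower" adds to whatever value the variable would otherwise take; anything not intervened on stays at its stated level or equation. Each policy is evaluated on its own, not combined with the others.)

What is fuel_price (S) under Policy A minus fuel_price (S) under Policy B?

4

Policy A (P + 55):
  D = 102
  P = 114 + 55 = 169
  S = 101 − 2·102 − 2·169 = -441
Policy B (P := 171):
  D = 102
  P = 171
  S = 101 − 2·102 − 2·171 = -445
S: -441 − (-445) = 4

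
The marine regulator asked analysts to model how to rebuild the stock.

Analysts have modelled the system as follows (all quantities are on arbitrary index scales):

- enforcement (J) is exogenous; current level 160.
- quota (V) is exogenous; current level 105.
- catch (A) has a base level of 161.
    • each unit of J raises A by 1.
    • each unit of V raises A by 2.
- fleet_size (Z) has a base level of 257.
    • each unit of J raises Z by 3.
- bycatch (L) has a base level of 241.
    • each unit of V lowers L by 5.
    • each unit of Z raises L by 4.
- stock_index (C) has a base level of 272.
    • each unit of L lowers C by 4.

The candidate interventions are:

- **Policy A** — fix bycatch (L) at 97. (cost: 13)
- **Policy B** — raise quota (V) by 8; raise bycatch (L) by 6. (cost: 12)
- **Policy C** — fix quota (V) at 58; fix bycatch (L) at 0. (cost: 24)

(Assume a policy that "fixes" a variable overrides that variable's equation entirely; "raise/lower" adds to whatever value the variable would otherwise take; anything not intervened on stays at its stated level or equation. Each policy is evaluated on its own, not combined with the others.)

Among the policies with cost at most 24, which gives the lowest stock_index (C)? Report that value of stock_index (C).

-10248

Policy A (L := 97):
  J = 160
  V = 105
  Z = 257 + 3·160 = 737
  L = 97
  C = 272 − 4·97 = -116
Policy B (V + 8, L + 6):
  J = 160
  V = 105 + 8 = 113
  Z = 257 + 3·160 = 737
  L = 241 − 5·113 + 4·737 (+6 from intervention) = 2630
  C = 272 − 4·2630 = -10248
Policy C (V := 58, L := 0):
  J = 160
  V = 58
  Z = 257 + 3·160 = 737
  L = 0
  C = 272 − 4·0 = 272
Comparing — Policy A: C=-116, Policy B: C=-10248, Policy C: C=272. Lowest is -10248 (Policy B).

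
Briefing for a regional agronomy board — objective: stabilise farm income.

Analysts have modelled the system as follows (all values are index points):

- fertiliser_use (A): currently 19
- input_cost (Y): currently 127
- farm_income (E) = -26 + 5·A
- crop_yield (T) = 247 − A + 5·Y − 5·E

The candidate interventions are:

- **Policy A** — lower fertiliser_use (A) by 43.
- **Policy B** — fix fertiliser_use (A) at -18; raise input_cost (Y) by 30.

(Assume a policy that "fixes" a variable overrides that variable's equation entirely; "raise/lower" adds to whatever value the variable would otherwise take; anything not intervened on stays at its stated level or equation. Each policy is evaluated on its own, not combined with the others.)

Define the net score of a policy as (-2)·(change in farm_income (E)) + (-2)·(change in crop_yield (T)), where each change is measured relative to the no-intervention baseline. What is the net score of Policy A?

-1806

Baseline:
  A = 19
  Y = 127
  E = -26 + 5·19 = 69
  T = 247 − 19 + 5·127 − 5·69 = 518
Policy A (A − 43):
  A = 19 − 43 = -24
  Y = 127
  E = -26 + 5·(-24) = -146
  T = 247 − (-24) + 5·127 − 5·(-146) = 1636
ΔE = -146 − 69 = -215; ΔT = 1636 − 518 = 1118
Score = (-2)·(-215) + (-2)·1118 = -1806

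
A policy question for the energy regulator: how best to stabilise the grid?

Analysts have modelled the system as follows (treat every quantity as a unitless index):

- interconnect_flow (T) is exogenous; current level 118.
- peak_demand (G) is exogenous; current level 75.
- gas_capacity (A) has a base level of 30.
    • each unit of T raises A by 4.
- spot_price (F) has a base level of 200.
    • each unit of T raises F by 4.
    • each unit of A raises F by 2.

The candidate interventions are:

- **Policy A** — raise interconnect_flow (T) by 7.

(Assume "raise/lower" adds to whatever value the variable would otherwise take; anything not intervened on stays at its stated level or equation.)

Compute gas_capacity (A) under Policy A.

530

Policy A (T + 7):
  T = 118 + 7 = 125
  A = 30 + 4·125 = 530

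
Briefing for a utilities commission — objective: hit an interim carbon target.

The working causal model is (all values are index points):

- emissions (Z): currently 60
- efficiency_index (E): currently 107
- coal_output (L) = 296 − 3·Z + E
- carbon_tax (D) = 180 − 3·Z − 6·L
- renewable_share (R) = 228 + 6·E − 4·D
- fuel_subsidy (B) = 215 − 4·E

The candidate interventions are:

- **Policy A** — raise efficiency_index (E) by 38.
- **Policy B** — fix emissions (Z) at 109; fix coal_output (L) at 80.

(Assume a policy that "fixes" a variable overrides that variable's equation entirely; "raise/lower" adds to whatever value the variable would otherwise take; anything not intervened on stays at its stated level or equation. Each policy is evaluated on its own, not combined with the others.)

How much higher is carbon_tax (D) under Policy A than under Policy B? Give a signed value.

Policy A (E + 38):
  Z = 60
  E = 107 + 38 = 145
  L = 296 − 3·60 + 145 = 261
  D = 180 − 3·60 − 6·261 = -1566
Policy B (Z := 109, L := 80):
  Z = 109
  E = 107
  L = 80
  D = 180 − 3·109 − 6·80 = -627
D: -1566 − (-627) = -939

-939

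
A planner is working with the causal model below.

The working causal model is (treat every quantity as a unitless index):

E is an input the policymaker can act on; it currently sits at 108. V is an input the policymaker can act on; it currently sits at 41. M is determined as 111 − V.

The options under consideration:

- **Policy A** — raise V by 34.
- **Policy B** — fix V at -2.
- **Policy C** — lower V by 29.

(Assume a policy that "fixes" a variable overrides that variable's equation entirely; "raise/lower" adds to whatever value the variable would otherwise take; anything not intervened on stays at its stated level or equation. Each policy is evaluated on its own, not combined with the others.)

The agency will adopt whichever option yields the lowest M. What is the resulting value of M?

36

Policy A (V + 34):
  V = 41 + 34 = 75
  M = 111 − 75 = 36
Policy B (V := -2):
  V = -2
  M = 111 − (-2) = 113
Policy C (V − 29):
  V = 41 − 29 = 12
  M = 111 − 12 = 99
Comparing — Policy A: M=36, Policy B: M=113, Policy C: M=99. Lowest is 36 (Policy A).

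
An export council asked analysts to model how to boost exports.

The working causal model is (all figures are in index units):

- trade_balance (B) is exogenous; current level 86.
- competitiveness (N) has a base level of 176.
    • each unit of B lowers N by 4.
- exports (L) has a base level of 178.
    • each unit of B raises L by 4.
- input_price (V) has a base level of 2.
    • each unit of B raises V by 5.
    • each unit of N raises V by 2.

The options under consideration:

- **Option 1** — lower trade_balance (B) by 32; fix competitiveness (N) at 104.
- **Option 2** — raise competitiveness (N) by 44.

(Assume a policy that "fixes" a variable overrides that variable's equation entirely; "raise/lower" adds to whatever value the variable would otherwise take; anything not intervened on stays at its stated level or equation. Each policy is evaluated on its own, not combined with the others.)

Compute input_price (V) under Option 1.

480

Option 1 (B − 32, N := 104):
  B = 86 − 32 = 54
  N = 104
  V = 2 + 5·54 + 2·104 = 480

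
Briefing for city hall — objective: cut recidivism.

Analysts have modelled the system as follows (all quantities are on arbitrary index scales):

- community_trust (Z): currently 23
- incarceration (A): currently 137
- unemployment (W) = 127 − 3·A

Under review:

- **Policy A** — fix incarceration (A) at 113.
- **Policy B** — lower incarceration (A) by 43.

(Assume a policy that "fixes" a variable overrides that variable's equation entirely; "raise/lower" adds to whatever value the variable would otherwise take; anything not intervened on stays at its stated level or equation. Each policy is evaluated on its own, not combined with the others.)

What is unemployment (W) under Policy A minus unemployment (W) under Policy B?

-57

Policy A (A := 113):
  A = 113
  W = 127 − 3·113 = -212
Policy B (A − 43):
  A = 137 − 43 = 94
  W = 127 − 3·94 = -155
W: -212 − (-155) = -57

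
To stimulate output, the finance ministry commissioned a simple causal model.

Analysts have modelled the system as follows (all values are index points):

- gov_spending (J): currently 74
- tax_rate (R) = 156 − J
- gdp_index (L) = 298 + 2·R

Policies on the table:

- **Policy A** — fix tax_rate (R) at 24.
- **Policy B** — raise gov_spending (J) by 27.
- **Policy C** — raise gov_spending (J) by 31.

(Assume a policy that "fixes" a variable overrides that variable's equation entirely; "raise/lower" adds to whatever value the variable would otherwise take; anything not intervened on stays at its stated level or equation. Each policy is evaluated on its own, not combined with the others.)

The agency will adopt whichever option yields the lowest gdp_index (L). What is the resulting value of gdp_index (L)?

346

Policy A (R := 24):
  J = 74
  R = 24
  L = 298 + 2·24 = 346
Policy B (J + 27):
  J = 74 + 27 = 101
  R = 156 − 101 = 55
  L = 298 + 2·55 = 408
Policy C (J + 31):
  J = 74 + 31 = 105
  R = 156 − 105 = 51
  L = 298 + 2·51 = 400
Comparing — Policy A: L=346, Policy B: L=408, Policy C: L=400. Lowest is 346 (Policy A).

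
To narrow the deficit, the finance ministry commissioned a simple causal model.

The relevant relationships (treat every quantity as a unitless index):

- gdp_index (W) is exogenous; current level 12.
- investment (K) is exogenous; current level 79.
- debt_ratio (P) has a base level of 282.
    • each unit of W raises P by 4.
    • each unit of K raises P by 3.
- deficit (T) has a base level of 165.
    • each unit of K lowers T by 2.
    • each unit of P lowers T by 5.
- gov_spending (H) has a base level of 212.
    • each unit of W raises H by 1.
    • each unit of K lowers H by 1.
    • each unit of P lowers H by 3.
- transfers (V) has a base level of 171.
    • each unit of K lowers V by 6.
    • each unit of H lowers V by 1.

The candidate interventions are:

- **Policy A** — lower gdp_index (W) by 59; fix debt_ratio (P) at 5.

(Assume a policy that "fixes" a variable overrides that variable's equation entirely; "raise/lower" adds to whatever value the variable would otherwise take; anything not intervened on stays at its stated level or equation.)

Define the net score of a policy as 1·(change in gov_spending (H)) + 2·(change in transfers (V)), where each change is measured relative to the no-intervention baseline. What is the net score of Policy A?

-1627

Baseline:
  W = 12
  K = 79
  P = 282 + 4·12 + 3·79 = 567
  H = 212 + 12 − 79 − 3·567 = -1556
  V = 171 − 6·79 − (-1556) = 1253
Policy A (W − 59, P := 5):
  W = 12 − 59 = -47
  K = 79
  P = 5
  H = 212 + (-47) − 79 − 3·5 = 71
  V = 171 − 6·79 − 71 = -374
ΔH = 71 − (-1556) = 1627; ΔV = -374 − 1253 = -1627
Score = 1·1627 + 2·(-1627) = -1627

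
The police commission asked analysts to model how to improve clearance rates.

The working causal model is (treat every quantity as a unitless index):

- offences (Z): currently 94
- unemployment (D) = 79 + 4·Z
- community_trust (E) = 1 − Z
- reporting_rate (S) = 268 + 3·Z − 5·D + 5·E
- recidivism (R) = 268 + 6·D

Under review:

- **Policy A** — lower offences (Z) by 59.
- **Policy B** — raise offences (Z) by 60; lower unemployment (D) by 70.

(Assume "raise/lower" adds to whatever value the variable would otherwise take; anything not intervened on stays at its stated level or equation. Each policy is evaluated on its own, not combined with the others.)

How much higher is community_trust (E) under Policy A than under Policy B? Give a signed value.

Policy A (Z − 59):
  Z = 94 − 59 = 35
  E = 1 − 35 = -34
Policy B (Z + 60, D − 70):
  Z = 94 + 60 = 154
  E = 1 − 154 = -153
E: -34 − (-153) = 119

119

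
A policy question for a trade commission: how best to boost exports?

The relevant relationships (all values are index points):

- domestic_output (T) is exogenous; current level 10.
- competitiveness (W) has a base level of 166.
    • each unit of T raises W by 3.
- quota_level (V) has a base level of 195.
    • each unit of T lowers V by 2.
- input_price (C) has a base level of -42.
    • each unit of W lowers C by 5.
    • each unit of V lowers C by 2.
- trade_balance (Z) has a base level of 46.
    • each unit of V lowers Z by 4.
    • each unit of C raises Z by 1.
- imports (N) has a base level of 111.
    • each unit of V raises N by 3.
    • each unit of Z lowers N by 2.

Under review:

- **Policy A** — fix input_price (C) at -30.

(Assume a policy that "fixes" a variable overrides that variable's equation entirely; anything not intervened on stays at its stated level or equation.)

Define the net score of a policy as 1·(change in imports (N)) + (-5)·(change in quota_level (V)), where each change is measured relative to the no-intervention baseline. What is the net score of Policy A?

Baseline:
  T = 10
  W = 166 + 3·10 = 196
  V = 195 − 2·10 = 175
  C = -42 − 5·196 − 2·175 = -1372
  Z = 46 − 4·175 + (-1372) = -2026
  N = 111 + 3·175 − 2·(-2026) = 4688
Policy A (C := -30):
  T = 10
  W = 166 + 3·10 = 196
  V = 195 − 2·10 = 175
  C = -30
  Z = 46 − 4·175 + (-30) = -684
  N = 111 + 3·175 − 2·(-684) = 2004
ΔN = 2004 − 4688 = -2684; ΔV = 175 − 175 = 0
Score = 1·(-2684) + (-5)·0 = -2684

-2684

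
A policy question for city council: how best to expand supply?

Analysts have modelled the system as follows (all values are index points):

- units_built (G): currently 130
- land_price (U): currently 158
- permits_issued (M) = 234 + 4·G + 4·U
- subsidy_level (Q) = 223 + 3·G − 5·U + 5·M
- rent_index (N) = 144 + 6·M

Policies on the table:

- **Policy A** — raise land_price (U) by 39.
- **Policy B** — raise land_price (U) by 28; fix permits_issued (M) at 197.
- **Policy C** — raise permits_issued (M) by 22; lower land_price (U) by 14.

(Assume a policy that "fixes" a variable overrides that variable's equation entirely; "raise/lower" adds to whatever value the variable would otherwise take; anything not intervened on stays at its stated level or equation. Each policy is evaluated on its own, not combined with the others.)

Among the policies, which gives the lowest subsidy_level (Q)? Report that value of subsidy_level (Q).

668

Policy A (U + 39):
  G = 130
  U = 158 + 39 = 197
  M = 234 + 4·130 + 4·197 = 1542
  Q = 223 + 3·130 − 5·197 + 5·1542 = 7338
Policy B (U + 28, M := 197):
  G = 130
  U = 158 + 28 = 186
  M = 197
  Q = 223 + 3·130 − 5·186 + 5·197 = 668
Policy C (M + 22, U − 14):
  G = 130
  U = 158 − 14 = 144
  M = 234 + 4·130 + 4·144 (+22 from intervention) = 1352
  Q = 223 + 3·130 − 5·144 + 5·1352 = 6653
Comparing — Policy A: Q=7338, Policy B: Q=668, Policy C: Q=6653. Lowest is 668 (Policy B).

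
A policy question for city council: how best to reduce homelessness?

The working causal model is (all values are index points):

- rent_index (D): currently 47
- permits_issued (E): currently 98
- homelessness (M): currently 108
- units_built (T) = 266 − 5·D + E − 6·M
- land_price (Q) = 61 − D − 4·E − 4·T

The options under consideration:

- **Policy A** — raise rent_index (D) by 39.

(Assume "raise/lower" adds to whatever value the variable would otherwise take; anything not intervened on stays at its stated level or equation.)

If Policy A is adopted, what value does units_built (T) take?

-714

Policy A (D + 39):
  D = 47 + 39 = 86
  E = 98
  M = 108
  T = 266 − 5·86 + 98 − 6·108 = -714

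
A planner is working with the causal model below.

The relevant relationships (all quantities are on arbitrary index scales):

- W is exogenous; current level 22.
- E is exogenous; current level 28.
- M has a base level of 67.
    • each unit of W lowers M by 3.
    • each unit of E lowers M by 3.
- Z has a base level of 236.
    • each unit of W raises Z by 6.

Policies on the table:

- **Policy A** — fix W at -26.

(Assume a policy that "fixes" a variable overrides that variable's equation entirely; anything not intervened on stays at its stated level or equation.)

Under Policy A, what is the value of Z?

Policy A (W := -26):
  W = -26
  Z = 236 + 6·(-26) = 80

80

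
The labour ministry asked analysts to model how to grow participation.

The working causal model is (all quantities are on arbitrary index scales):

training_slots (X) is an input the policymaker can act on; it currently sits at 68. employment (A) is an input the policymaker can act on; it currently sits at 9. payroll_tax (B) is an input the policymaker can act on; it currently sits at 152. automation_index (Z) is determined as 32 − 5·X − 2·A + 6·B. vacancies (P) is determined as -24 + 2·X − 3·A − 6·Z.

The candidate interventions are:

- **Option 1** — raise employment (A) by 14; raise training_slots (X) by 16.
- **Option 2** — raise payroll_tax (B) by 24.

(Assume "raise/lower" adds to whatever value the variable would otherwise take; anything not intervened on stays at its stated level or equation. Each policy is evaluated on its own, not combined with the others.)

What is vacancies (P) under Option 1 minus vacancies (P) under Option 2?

Option 1 (A + 14, X + 16):
  X = 68 + 16 = 84
  A = 9 + 14 = 23
  B = 152
  Z = 32 − 5·84 − 2·23 + 6·152 = 478
  P = -24 + 2·84 − 3·23 − 6·478 = -2793
Option 2 (B + 24):
  X = 68
  A = 9
  B = 152 + 24 = 176
  Z = 32 − 5·68 − 2·9 + 6·176 = 730
  P = -24 + 2·68 − 3·9 − 6·730 = -4295
P: -2793 − (-4295) = 1502

1502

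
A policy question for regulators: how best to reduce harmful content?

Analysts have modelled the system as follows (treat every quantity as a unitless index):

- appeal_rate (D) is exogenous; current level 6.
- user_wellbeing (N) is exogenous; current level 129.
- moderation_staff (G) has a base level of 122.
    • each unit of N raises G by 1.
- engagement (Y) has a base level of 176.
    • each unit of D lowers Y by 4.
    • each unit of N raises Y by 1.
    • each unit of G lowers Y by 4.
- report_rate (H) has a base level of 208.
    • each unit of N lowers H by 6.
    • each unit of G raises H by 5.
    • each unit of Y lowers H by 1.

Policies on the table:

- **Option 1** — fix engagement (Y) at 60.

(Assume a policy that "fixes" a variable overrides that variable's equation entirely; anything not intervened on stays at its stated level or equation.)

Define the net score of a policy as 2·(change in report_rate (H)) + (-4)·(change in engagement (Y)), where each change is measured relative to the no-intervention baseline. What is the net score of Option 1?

-4698

Baseline:
  D = 6
  N = 129
  G = 122 + 129 = 251
  Y = 176 − 4·6 + 129 − 4·251 = -723
  H = 208 − 6·129 + 5·251 − (-723) = 1412
Option 1 (Y := 60):
  D = 6
  N = 129
  G = 122 + 129 = 251
  Y = 60
  H = 208 − 6·129 + 5·251 − 60 = 629
ΔH = 629 − 1412 = -783; ΔY = 60 − (-723) = 783
Score = 2·(-783) + (-4)·783 = -4698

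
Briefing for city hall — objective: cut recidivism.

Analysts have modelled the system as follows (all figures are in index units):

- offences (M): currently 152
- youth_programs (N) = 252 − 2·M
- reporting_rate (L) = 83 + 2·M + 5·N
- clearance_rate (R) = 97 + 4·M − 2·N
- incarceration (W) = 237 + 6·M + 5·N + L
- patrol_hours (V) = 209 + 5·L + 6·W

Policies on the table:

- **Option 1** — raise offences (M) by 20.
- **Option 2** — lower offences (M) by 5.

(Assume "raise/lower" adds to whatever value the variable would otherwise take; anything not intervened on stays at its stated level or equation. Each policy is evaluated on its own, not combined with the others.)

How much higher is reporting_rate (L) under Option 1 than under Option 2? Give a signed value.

-200

Option 1 (M + 20):
  M = 152 + 20 = 172
  N = 252 − 2·172 = -92
  L = 83 + 2·172 + 5·(-92) = -33
Option 2 (M − 5):
  M = 152 − 5 = 147
  N = 252 − 2·147 = -42
  L = 83 + 2·147 + 5·(-42) = 167
L: -33 − 167 = -200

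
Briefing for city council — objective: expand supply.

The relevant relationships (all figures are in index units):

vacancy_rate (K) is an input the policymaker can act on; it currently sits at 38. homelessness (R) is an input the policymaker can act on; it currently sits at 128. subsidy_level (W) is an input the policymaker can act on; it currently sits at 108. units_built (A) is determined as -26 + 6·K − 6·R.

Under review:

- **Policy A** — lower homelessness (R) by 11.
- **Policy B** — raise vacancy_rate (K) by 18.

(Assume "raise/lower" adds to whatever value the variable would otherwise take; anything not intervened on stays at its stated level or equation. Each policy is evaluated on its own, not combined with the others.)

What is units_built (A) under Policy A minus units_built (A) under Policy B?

Policy A (R − 11):
  K = 38
  R = 128 − 11 = 117
  A = -26 + 6·38 − 6·117 = -500
Policy B (K + 18):
  K = 38 + 18 = 56
  R = 128
  A = -26 + 6·56 − 6·128 = -458
A: -500 − (-458) = -42

-42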